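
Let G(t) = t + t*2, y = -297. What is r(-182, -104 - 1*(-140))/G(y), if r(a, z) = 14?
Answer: -14/891 ≈ -0.015713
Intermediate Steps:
G(t) = 3*t (G(t) = t + 2*t = 3*t)
r(-182, -104 - 1*(-140))/G(y) = 14/((3*(-297))) = 14/(-891) = 14*(-1/891) = -14/891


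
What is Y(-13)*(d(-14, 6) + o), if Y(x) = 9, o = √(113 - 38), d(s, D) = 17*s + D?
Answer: -2088 + 45*√3 ≈ -2010.1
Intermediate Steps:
d(s, D) = D + 17*s
o = 5*√3 (o = √75 = 5*√3 ≈ 8.6602)
Y(-13)*(d(-14, 6) + o) = 9*((6 + 17*(-14)) + 5*√3) = 9*((6 - 238) + 5*√3) = 9*(-232 + 5*√3) = -2088 + 45*√3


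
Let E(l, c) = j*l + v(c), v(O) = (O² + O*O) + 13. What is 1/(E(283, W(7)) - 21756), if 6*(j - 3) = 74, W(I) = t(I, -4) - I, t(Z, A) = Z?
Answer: -3/52211 ≈ -5.7459e-5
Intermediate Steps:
v(O) = 13 + 2*O² (v(O) = (O² + O²) + 13 = 2*O² + 13 = 13 + 2*O²)
W(I) = 0 (W(I) = I - I = 0)
j = 46/3 (j = 3 + (⅙)*74 = 3 + 37/3 = 46/3 ≈ 15.333)
E(l, c) = 13 + 2*c² + 46*l/3 (E(l, c) = 46*l/3 + (13 + 2*c²) = 13 + 2*c² + 46*l/3)
1/(E(283, W(7)) - 21756) = 1/((13 + 2*0² + (46/3)*283) - 21756) = 1/((13 + 2*0 + 13018/3) - 21756) = 1/((13 + 0 + 13018/3) - 21756) = 1/(13057/3 - 21756) = 1/(-52211/3) = -3/52211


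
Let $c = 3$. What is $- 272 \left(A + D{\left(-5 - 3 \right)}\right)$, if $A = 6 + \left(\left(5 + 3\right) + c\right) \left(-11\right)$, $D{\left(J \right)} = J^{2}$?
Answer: $13872$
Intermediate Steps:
$A = -115$ ($A = 6 + \left(\left(5 + 3\right) + 3\right) \left(-11\right) = 6 + \left(8 + 3\right) \left(-11\right) = 6 + 11 \left(-11\right) = 6 - 121 = -115$)
$- 272 \left(A + D{\left(-5 - 3 \right)}\right) = - 272 \left(-115 + \left(-5 - 3\right)^{2}\right) = - 272 \left(-115 + \left(-8\right)^{2}\right) = - 272 \left(-115 + 64\right) = \left(-272\right) \left(-51\right) = 13872$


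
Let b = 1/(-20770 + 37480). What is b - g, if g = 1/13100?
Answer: -361/21890100 ≈ -1.6491e-5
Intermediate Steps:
g = 1/13100 ≈ 7.6336e-5
b = 1/16710 ≈ 5.9844e-5
b - g = 1/16710 - 1*1/13100 = 1/16710 - 1/13100 = -361/21890100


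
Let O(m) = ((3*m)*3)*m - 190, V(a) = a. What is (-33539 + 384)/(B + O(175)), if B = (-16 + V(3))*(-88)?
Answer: -33155/276579 ≈ -0.11988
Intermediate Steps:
B = 1144 (B = (-16 + 3)*(-88) = -13*(-88) = 1144)
O(m) = -190 + 9*m² (O(m) = (9*m)*m - 190 = 9*m² - 190 = -190 + 9*m²)
(-33539 + 384)/(B + O(175)) = (-33539 + 384)/(1144 + (-190 + 9*175²)) = -33155/(1144 + (-190 + 9*30625)) = -33155/(1144 + (-190 + 275625)) = -33155/(1144 + 275435) = -33155/276579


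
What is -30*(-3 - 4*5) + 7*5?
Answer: 725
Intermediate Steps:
-30*(-3 - 4*5) + 7*5 = -30*(-3 - 20) + 35 = -30*(-23) + 35 = 690 + 35 = 725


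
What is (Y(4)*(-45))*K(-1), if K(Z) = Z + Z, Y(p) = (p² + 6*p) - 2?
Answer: 3420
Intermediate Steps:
Y(p) = -2 + p² + 6*p
K(Z) = 2*Z
(Y(4)*(-45))*K(-1) = ((-2 + 4² + 6*4)*(-45))*(2*(-1)) = ((-2 + 16 + 24)*(-45))*(-2) = (38*(-45))*(-2) = -1710*(-2) = 3420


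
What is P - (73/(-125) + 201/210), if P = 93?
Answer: 162097/1750 ≈ 92.627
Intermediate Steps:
P - (73/(-125) + 201/210) = 93 - (73/(-125) + 201/210) = 93 - (73*(-1/125) + 201*(1/210)) = 93 - (-73/125 + 67/70) = 93 - 1*653/1750 = 93 - 653/1750 = 162097/1750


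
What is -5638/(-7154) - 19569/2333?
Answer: -63421586/8345141 ≈ -7.5998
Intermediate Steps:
-5638/(-7154) - 19569/2333 = -5638*(-1/7154) - 19569*1/2333 = 2819/3577 - 19569/2333 = -63421586/8345141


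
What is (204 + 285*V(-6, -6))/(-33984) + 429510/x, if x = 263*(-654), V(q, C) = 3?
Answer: -821034331/324739776 ≈ -2.5283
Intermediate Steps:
x = -172002
(204 + 285*V(-6, -6))/(-33984) + 429510/x = (204 + 285*3)/(-33984) + 429510/(-172002) = (204 + 855)*(-1/33984) + 429510*(-1/172002) = 1059*(-1/33984) - 71585/28667 = -353/11328 - 71585/28667 = -821034331/324739776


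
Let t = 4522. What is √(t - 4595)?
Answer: I*√73 ≈ 8.544*I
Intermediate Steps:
√(t - 4595) = √(4522 - 4595) = √(-73) = I*√73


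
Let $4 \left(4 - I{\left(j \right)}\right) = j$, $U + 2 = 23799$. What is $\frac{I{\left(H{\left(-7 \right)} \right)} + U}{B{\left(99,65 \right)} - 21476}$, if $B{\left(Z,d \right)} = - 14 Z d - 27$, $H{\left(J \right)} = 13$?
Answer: $- \frac{95191}{446372} \approx -0.21325$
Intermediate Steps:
$U = 23797$ ($U = -2 + 23799 = 23797$)
$B{\left(Z,d \right)} = -27 - 14 Z d$ ($B{\left(Z,d \right)} = - 14 Z d - 27 = -27 - 14 Z d$)
$I{\left(j \right)} = 4 - \frac{j}{4}$
$\frac{I{\left(H{\left(-7 \right)} \right)} + U}{B{\left(99,65 \right)} - 21476} = \frac{\left(4 - \frac{13}{4}\right) + 23797}{\left(-27 - 1386 \cdot 65\right) - 21476} = \frac{\left(4 - \frac{13}{4}\right) + 23797}{\left(-27 - 90090\right) - 21476} = \frac{\frac{3}{4} + 23797}{-90117 - 21476} = \frac{95191}{4 \left(-111593\right)} = \frac{95191}{4} \left(- \frac{1}{111593}\right) = - \frac{95191}{446372}$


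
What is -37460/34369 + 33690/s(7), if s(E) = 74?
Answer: 577559785/1271653 ≈ 454.18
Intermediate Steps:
-37460/34369 + 33690/s(7) = -37460/34369 + 33690/74 = -37460*1/34369 + 33690*(1/74) = -37460/34369 + 16845/37 = 577559785/1271653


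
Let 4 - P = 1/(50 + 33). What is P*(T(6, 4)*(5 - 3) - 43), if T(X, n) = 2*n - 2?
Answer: -10261/83 ≈ -123.63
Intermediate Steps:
T(X, n) = -2 + 2*n
P = 331/83 (P = 4 - 1/(50 + 33) = 4 - 1/83 = 331/83 ≈ 3.9880)
P*(T(6, 4)*(5 - 3) - 43) = 331*((-2 + 2*4)*(5 - 3) - 43)/83 = 331*((-2 + 8)*2 - 43)/83 = 331*(6*2 - 43)/83 = 331*(12 - 43)/83 = (331/83)*(-31) = -10261/83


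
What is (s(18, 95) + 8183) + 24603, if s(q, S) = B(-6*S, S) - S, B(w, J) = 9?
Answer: 32700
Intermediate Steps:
s(q, S) = 9 - S
(s(18, 95) + 8183) + 24603 = ((9 - 1*95) + 8183) + 24603 = ((9 - 95) + 8183) + 24603 = (-86 + 8183) + 24603 = 8097 + 24603 = 32700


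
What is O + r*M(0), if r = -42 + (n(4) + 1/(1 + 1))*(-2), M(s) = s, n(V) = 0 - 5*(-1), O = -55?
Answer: -55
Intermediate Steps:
n(V) = 5 (n(V) = 0 + 5 = 5)
r = -53 (r = -42 + (5 + 1/(1 + 1))*(-2) = -42 + (5 + 1/2)*(-2) = -42 + (11/2)*(-2) = -42 - 11 = -53)
O + r*M(0) = -55 - 53*0 = -55 + 0 = -55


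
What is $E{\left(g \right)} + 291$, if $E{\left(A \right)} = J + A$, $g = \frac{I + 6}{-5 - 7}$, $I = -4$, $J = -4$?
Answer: $\frac{1721}{6} \approx 286.83$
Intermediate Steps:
$g = - \frac{1}{6}$ ($g = \frac{-4 + 6}{-5 - 7} = \frac{2}{-12} = 2 \left(- \frac{1}{12}\right) = - \frac{1}{6} \approx -0.16667$)
$E{\left(A \right)} = -4 + A$
$E{\left(g \right)} + 291 = \left(-4 - \frac{1}{6}\right) + 291 = - \frac{25}{6} + 291 = \frac{1721}{6}$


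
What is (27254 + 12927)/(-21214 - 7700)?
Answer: -40181/28914 ≈ -1.3897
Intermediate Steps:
(27254 + 12927)/(-21214 - 7700) = 40181/(-28914) = 40181*(-1/28914) = -40181/28914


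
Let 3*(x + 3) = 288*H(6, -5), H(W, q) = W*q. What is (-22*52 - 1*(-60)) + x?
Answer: -3967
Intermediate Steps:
x = -2883 (x = -3 + (288*(6*(-5)))/3 = -3 + (288*(-30))/3 = -3 + (⅓)*(-8640) = -3 - 2880 = -2883)
(-22*52 - 1*(-60)) + x = (-22*52 - 1*(-60)) - 2883 = (-1144 + 60) - 2883 = -1084 - 2883 = -3967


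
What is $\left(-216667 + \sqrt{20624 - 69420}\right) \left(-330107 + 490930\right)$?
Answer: $-34845036941 + 321646 i \sqrt{12199} \approx -3.4845 \cdot 10^{10} + 3.5526 \cdot 10^{7} i$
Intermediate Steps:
$\left(-216667 + \sqrt{20624 - 69420}\right) \left(-330107 + 490930\right) = \left(-216667 + \sqrt{20624 - 69420}\right) 160823 = \left(-216667 + \sqrt{-48796}\right) 160823 = \left(-216667 + 2 i \sqrt{12199}\right) 160823 = -34845036941 + 321646 i \sqrt{12199}$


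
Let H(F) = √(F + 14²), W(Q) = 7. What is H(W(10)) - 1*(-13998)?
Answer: 13998 + √203 ≈ 14012.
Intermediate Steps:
H(F) = √(196 + F) (H(F) = √(F + 196) = √(196 + F))
H(W(10)) - 1*(-13998) = √(196 + 7) - 1*(-13998) = √203 + 13998 = 13998 + √203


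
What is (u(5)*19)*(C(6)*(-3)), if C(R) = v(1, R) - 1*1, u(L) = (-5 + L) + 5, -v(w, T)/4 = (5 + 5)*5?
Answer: 57285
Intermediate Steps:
v(w, T) = -200 (v(w, T) = -4*(5 + 5)*5 = -40*5 = -4*50 = -200)
u(L) = L
C(R) = -201 (C(R) = -200 - 1*1 = -200 - 1 = -201)
(u(5)*19)*(C(6)*(-3)) = (5*19)*(-201*(-3)) = 95*603 = 57285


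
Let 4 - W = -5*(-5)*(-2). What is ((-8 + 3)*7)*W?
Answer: -1890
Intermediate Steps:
W = 54 (W = 4 - (-5*(-5))*(-2) = 4 - 25*(-2) = 4 - 1*(-50) = 4 + 50 = 54)
((-8 + 3)*7)*W = ((-8 + 3)*7)*54 = -5*7*54 = -35*54 = -1890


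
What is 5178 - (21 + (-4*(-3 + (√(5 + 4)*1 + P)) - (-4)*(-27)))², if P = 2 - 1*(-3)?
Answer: -6271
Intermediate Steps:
P = 5 (P = 2 + 3 = 5)
5178 - (21 + (-4*(-3 + (√(5 + 4)*1 + P)) - (-4)*(-27)))² = 5178 - (21 + (-4*(-3 + (√(5 + 4)*1 + 5)) - (-4)*(-27)))² = 5178 - (21 + (-4*(-3 + (√9*1 + 5)) - 1*108))² = 5178 - (21 + (-4*(-3 + (3*1 + 5)) - 108))² = 5178 - (21 + (-4*(-3 + (3 + 5)) - 108))² = 5178 - (21 + (-4*(-3 + 8) - 108))² = 5178 - (21 + (-4*5 - 108))² = 5178 - (21 + (-20 - 108))² = 5178 - (21 - 128)² = 5178 - 1*(-107)² = 5178 - 1*11449 = 5178 - 11449 = -6271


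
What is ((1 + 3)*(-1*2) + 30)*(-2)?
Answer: -44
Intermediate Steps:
((1 + 3)*(-1*2) + 30)*(-2) = (4*(-2) + 30)*(-2) = (-8 + 30)*(-2) = 22*(-2) = -44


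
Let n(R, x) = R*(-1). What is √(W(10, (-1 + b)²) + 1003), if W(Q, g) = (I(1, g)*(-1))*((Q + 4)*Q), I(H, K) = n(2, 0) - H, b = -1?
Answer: √1423 ≈ 37.723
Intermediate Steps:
n(R, x) = -R
I(H, K) = -2 - H (I(H, K) = -1*2 - H = -2 - H)
W(Q, g) = 3*Q*(4 + Q) (W(Q, g) = ((-2 - 1*1)*(-1))*((Q + 4)*Q) = ((-2 - 1)*(-1))*((4 + Q)*Q) = (-3*(-1))*(Q*(4 + Q)) = 3*(Q*(4 + Q)) = 3*Q*(4 + Q))
√(W(10, (-1 + b)²) + 1003) = √(3*10*(4 + 10) + 1003) = √(3*10*14 + 1003) = √(420 + 1003) = √1423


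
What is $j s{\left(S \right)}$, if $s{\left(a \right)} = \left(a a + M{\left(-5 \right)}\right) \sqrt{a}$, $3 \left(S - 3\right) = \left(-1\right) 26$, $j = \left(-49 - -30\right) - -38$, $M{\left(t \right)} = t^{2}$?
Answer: $\frac{9766 i \sqrt{51}}{27} \approx 2583.1 i$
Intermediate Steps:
$j = 19$ ($j = \left(-49 + 30\right) + 38 = -19 + 38 = 19$)
$S = - \frac{17}{3}$ ($S = 3 + \frac{\left(-1\right) 26}{3} = 3 + \frac{1}{3} \left(-26\right) = 3 - \frac{26}{3} = - \frac{17}{3} \approx -5.6667$)
$s{\left(a \right)} = \sqrt{a} \left(25 + a^{2}\right)$ ($s{\left(a \right)} = \left(a a + \left(-5\right)^{2}\right) \sqrt{a} = \left(a^{2} + 25\right) \sqrt{a} = \left(25 + a^{2}\right) \sqrt{a} = \sqrt{a} \left(25 + a^{2}\right)$)
$j s{\left(S \right)} = 19 \sqrt{- \frac{17}{3}} \left(25 + \left(- \frac{17}{3}\right)^{2}\right) = 19 \frac{i \sqrt{51}}{3} \left(25 + \frac{289}{9}\right) = 19 \frac{i \sqrt{51}}{3} \cdot \frac{514}{9} = 19 \frac{514 i \sqrt{51}}{27} = \frac{9766 i \sqrt{51}}{27}$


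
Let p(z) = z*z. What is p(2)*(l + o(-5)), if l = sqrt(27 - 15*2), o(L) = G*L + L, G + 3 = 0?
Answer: 40 + 4*I*sqrt(3) ≈ 40.0 + 6.9282*I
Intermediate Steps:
G = -3 (G = -3 + 0 = -3)
o(L) = -2*L (o(L) = -3*L + L = -2*L)
l = I*sqrt(3) (l = sqrt(27 - 30) = sqrt(-3) = I*sqrt(3) ≈ 1.732*I)
p(z) = z**2
p(2)*(l + o(-5)) = 2**2*(I*sqrt(3) - 2*(-5)) = 4*(I*sqrt(3) + 10) = 4*(10 + I*sqrt(3)) = 40 + 4*I*sqrt(3)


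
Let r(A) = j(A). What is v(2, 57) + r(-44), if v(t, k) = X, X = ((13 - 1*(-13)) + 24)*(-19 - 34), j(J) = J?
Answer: -2694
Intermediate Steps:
X = -2650 (X = ((13 + 13) + 24)*(-53) = (26 + 24)*(-53) = 50*(-53) = -2650)
v(t, k) = -2650
r(A) = A
v(2, 57) + r(-44) = -2650 - 44 = -2694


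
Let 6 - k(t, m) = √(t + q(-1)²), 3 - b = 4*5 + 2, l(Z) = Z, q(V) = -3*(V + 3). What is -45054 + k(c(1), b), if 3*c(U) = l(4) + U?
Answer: -45048 - √339/3 ≈ -45054.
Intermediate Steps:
q(V) = -9 - 3*V (q(V) = -3*(3 + V) = -9 - 3*V)
c(U) = 4/3 + U/3 (c(U) = (4 + U)/3 = 4/3 + U/3)
b = -19 (b = 3 - (4*5 + 2) = 3 - (20 + 2) = 3 - 1*22 = 3 - 22 = -19)
k(t, m) = 6 - √(36 + t) (k(t, m) = 6 - √(t + (-9 - 3*(-1))²) = 6 - √(t + (-9 + 3)²) = 6 - √(t + (-6)²) = 6 - √(t + 36) = 6 - √(36 + t))
-45054 + k(c(1), b) = -45054 + (6 - √(36 + (4/3 + (⅓)*1))) = -45054 + (6 - √(36 + (4/3 + ⅓))) = -45054 + (6 - √(36 + 5/3)) = -45054 + (6 - √(113/3)) = -45054 + (6 - √339/3) = -45048 - √339/3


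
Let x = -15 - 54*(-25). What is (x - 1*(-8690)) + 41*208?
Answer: 18553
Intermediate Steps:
x = 1335 (x = -15 + 1350 = 1335)
(x - 1*(-8690)) + 41*208 = (1335 - 1*(-8690)) + 41*208 = (1335 + 8690) + 8528 = 10025 + 8528 = 18553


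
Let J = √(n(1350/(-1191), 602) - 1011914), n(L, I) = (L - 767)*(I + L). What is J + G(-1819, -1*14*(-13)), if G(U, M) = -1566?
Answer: -1566 + I*√232230507882/397 ≈ -1566.0 + 1213.9*I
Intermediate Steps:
n(L, I) = (-767 + L)*(I + L)
J = I*√232230507882/397 (J = √(((1350/(-1191))² - 767*602 - 1035450/(-1191) + 602*(1350/(-1191))) - 1011914) = √(((1350*(-1/1191))² - 461734 - 1035450*(-1)/1191 + 602*(1350*(-1/1191))) - 1011914) = √(((-450/397)² - 461734 - 767*(-450/397) + 602*(-450/397)) - 1011914) = √((202500/157609 - 461734 + 345150/397 - 270900/397) - 1011914) = √(-72743754256/157609 - 1011914) = √(-232230507882/157609) = I*√232230507882/397 ≈ 1213.9*I)
J + G(-1819, -1*14*(-13)) = I*√232230507882/397 - 1566 = -1566 + I*√232230507882/397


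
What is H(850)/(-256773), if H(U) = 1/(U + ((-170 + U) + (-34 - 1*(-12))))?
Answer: -1/387213684 ≈ -2.5826e-9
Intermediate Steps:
H(U) = 1/(-192 + 2*U) (H(U) = 1/(U + ((-170 + U) + (-34 + 12))) = 1/(U + ((-170 + U) - 22)) = 1/(U + (-192 + U)) = 1/(-192 + 2*U))
H(850)/(-256773) = (1/(2*(-96 + 850)))/(-256773) = ((1/2)/754)*(-1/256773) = ((1/2)*(1/754))*(-1/256773) = (1/1508)*(-1/256773) = -1/387213684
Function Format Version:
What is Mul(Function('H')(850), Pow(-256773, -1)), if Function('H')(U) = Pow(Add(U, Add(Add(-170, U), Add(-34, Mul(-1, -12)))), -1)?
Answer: Rational(-1, 387213684) ≈ -2.5826e-9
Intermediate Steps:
Function('H')(U) = Pow(Add(-192, Mul(2, U)), -1) (Function('H')(U) = Pow(Add(U, Add(Add(-170, U), Add(-34, 12))), -1) = Pow(Add(U, Add(Add(-170, U), -22)), -1) = Pow(Add(U, Add(-192, U)), -1) = Pow(Add(-192, Mul(2, U)), -1))
Mul(Function('H')(850), Pow(-256773, -1)) = Mul(Mul(Rational(1, 2), Pow(Add(-96, 850), -1)), Pow(-256773, -1)) = Mul(Mul(Rational(1, 2), Pow(754, -1)), Rational(-1, 256773)) = Mul(Mul(Rational(1, 2), Rational(1, 754)), Rational(-1, 256773)) = Mul(Rational(1, 1508), Rational(-1, 256773)) = Rational(-1, 387213684)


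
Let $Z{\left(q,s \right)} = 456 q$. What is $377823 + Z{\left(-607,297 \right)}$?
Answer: $101031$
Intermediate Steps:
$377823 + Z{\left(-607,297 \right)} = 377823 + 456 \left(-607\right) = 377823 - 276792 = 101031$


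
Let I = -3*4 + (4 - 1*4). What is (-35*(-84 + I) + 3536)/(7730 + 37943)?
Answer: 6896/45673 ≈ 0.15099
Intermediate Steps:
I = -12 (I = -12 + (4 - 4) = -12 + 0 = -12)
(-35*(-84 + I) + 3536)/(7730 + 37943) = (-35*(-84 - 12) + 3536)/(7730 + 37943) = (-35*(-96) + 3536)/45673 = (3360 + 3536)*(1/45673) = 6896*(1/45673) = 6896/45673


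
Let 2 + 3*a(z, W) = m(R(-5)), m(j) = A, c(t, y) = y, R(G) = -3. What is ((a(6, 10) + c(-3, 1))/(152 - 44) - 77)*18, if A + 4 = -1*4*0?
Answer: -8317/6 ≈ -1386.2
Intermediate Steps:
A = -4 (A = -4 - 1*4*0 = -4 - 4*0 = -4 + 0 = -4)
m(j) = -4
a(z, W) = -2 (a(z, W) = -⅔ + (⅓)*(-4) = -⅔ - 4/3 = -2)
((a(6, 10) + c(-3, 1))/(152 - 44) - 77)*18 = ((-2 + 1)/(152 - 44) - 77)*18 = (-1/108 - 77)*18 = -8317/108*18 = -8317/6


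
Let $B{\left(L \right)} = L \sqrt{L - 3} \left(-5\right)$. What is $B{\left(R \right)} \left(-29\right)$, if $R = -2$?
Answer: $- 290 i \sqrt{5} \approx - 648.46 i$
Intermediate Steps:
$B{\left(L \right)} = - 5 L \sqrt{-3 + L}$ ($B{\left(L \right)} = L \sqrt{-3 + L} \left(-5\right) = - 5 L \sqrt{-3 + L}$)
$B{\left(R \right)} \left(-29\right) = \left(-5\right) \left(-2\right) \sqrt{-3 - 2} \left(-29\right) = \left(-5\right) \left(-2\right) \sqrt{-5} \left(-29\right) = \left(-5\right) \left(-2\right) i \sqrt{5} \left(-29\right) = 10 i \sqrt{5} \left(-29\right) = - 290 i \sqrt{5}$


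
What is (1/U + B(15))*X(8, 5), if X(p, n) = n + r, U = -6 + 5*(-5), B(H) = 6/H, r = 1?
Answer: 342/155 ≈ 2.2065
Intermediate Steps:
U = -31 (U = -6 - 25 = -31)
X(p, n) = 1 + n (X(p, n) = n + 1 = 1 + n)
(1/U + B(15))*X(8, 5) = (1/(-31) + 6/15)*(1 + 5) = (-1/31 + 6*(1/15))*6 = (-1/31 + ⅖)*6 = (57/155)*6 = 342/155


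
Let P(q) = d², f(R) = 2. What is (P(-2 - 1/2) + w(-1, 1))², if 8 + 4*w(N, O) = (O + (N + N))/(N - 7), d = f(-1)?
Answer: 4225/1024 ≈ 4.1260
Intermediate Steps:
d = 2
P(q) = 4 (P(q) = 2² = 4)
w(N, O) = -2 + (O + 2*N)/(4*(-7 + N)) (w(N, O) = -2 + ((O + (N + N))/(N - 7))/4 = -2 + ((O + 2*N)/(-7 + N))/4 = -2 + (O + 2*N)/(4*(-7 + N)))
(P(-2 - 1/2) + w(-1, 1))² = (4 + (56 + 1 - 6*(-1))/(4*(-7 - 1)))² = (4 + (¼)*(56 + 1 + 6)/(-8))² = (4 + (¼)*(-⅛)*63)² = (4 - 63/32)² = (65/32)² = 4225/1024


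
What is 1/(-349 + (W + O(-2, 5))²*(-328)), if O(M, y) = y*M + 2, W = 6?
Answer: -1/1661 ≈ -0.00060205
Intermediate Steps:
O(M, y) = 2 + M*y (O(M, y) = M*y + 2 = 2 + M*y)
1/(-349 + (W + O(-2, 5))²*(-328)) = 1/(-349 + (6 + (2 - 2*5))²*(-328)) = 1/(-349 + (6 + (2 - 10))²*(-328)) = 1/(-349 + (6 - 8)²*(-328)) = 1/(-349 + (-2)²*(-328)) = 1/(-349 + 4*(-328)) = 1/(-349 - 1312) = 1/(-1661) = -1/1661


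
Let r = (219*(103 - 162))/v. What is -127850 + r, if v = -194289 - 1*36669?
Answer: -9842655793/76986 ≈ -1.2785e+5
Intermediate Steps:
v = -230958 (v = -194289 - 36669 = -230958)
r = 4307/76986 (r = (219*(103 - 162))/(-230958) = (219*(-59))*(-1/230958) = -12921*(-1/230958) = 4307/76986 ≈ 0.055945)
-127850 + r = -127850 + 4307/76986 = -9842655793/76986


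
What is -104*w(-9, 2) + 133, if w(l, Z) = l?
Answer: 1069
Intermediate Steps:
-104*w(-9, 2) + 133 = -104*(-9) + 133 = 936 + 133 = 1069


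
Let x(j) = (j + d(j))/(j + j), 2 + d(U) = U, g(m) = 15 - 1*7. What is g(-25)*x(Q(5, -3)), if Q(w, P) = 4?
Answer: 6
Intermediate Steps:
g(m) = 8 (g(m) = 15 - 7 = 8)
d(U) = -2 + U
x(j) = (-2 + 2*j)/(2*j) (x(j) = (j + (-2 + j))/(j + j) = (-2 + 2*j)/((2*j)) = (-2 + 2*j)*(1/(2*j)) = (-2 + 2*j)/(2*j))
g(-25)*x(Q(5, -3)) = 8*((-1 + 4)/4) = 8*((¼)*3) = 8*(¾) = 6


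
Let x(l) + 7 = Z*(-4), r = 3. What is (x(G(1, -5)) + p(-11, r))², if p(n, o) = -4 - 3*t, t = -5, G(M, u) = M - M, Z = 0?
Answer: 16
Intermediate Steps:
G(M, u) = 0
p(n, o) = 11 (p(n, o) = -4 - 3*(-5) = -4 + 15 = 11)
x(l) = -7 (x(l) = -7 + 0*(-4) = -7 + 0 = -7)
(x(G(1, -5)) + p(-11, r))² = (-7 + 11)² = 4² = 16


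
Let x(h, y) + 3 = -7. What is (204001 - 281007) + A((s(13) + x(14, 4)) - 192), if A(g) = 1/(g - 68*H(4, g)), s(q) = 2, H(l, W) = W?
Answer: -1031880399/13400 ≈ -77006.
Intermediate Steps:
x(h, y) = -10 (x(h, y) = -3 - 7 = -10)
A(g) = -1/(67*g) (A(g) = 1/(g - 68*g) = 1/(-67*g) = -1/(67*g))
(204001 - 281007) + A((s(13) + x(14, 4)) - 192) = (204001 - 281007) - 1/(67*((2 - 10) - 192)) = -77006 - 1/(67*(-8 - 192)) = -77006 - 1/67/(-200) = -77006 - 1/67*(-1/200) = -77006 + 1/13400 = -1031880399/13400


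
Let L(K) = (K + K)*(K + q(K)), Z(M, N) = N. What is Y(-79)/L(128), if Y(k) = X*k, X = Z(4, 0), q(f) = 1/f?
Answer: 0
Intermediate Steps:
X = 0
Y(k) = 0 (Y(k) = 0*k = 0)
L(K) = 2*K*(K + 1/K) (L(K) = (K + K)*(K + 1/K) = (2*K)*(K + 1/K) = 2*K*(K + 1/K))
Y(-79)/L(128) = 0/(2 + 2*128²) = 0/(2 + 2*16384) = 0/(2 + 32768) = 0/32770 = 0*(1/32770) = 0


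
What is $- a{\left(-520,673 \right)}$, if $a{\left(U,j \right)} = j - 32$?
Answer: $-641$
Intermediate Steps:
$a{\left(U,j \right)} = -32 + j$ ($a{\left(U,j \right)} = j - 32 = -32 + j$)
$- a{\left(-520,673 \right)} = - (-32 + 673) = \left(-1\right) 641 = -641$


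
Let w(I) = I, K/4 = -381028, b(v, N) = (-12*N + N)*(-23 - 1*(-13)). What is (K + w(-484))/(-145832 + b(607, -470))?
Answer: 381149/49383 ≈ 7.7182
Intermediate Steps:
b(v, N) = 110*N (b(v, N) = (-11*N)*(-23 + 13) = -11*N*(-10) = 110*N)
K = -1524112 (K = 4*(-381028) = -1524112)
(K + w(-484))/(-145832 + b(607, -470)) = (-1524112 - 484)/(-145832 + 110*(-470)) = -1524596/(-145832 - 51700) = -1524596/(-197532) = -1524596*(-1/197532) = 381149/49383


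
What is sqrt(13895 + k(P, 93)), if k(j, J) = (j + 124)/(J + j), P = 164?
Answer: sqrt(917824871)/257 ≈ 117.88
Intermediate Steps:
k(j, J) = (124 + j)/(J + j)
sqrt(13895 + k(P, 93)) = sqrt(13895 + (124 + 164)/(93 + 164)) = sqrt(13895 + 288/257) = sqrt(3571303/257) = sqrt(917824871)/257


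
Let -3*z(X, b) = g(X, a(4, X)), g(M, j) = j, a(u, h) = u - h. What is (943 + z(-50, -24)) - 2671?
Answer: -1746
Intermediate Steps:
z(X, b) = -4/3 + X/3 (z(X, b) = -(4 - X)/3 = -4/3 + X/3)
(943 + z(-50, -24)) - 2671 = (943 + (-4/3 + (⅓)*(-50))) - 2671 = (943 + (-4/3 - 50/3)) - 2671 = (943 - 18) - 2671 = 925 - 2671 = -1746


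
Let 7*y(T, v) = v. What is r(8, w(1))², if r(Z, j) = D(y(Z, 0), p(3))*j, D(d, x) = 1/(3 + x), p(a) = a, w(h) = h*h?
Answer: 1/36 ≈ 0.027778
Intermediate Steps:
w(h) = h²
y(T, v) = v/7
r(Z, j) = j/6 (r(Z, j) = j/(3 + 3) = j/6)
r(8, w(1))² = ((⅙)*1²)² = ((⅙)*1)² = (⅙)² = 1/36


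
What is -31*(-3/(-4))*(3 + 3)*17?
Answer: -4743/2 ≈ -2371.5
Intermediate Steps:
-31*(-3/(-4))*(3 + 3)*17 = -31*(-3*(-1/4))*6*17 = -93*6/4*17 = -31*9/2*17 = -279/2*17 = -4743/2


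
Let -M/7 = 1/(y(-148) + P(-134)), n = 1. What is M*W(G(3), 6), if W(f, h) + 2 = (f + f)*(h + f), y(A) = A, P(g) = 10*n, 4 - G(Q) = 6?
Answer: -21/23 ≈ -0.91304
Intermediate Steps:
G(Q) = -2 (G(Q) = 4 - 1*6 = 4 - 6 = -2)
P(g) = 10 (P(g) = 10*1 = 10)
W(f, h) = -2 + 2*f*(f + h) (W(f, h) = -2 + (f + f)*(h + f) = -2 + (2*f)*(f + h) = -2 + 2*f*(f + h))
M = 7/138 (M = -7/(-148 + 10) = -7/(-138) = -7*(-1/138) = 7/138 ≈ 0.050725)
M*W(G(3), 6) = 7*(-2 + 2*(-2)**2 + 2*(-2)*6)/138 = 7*(-2 + 2*4 - 24)/138 = 7*(-2 + 8 - 24)/138 = (7/138)*(-18) = -21/23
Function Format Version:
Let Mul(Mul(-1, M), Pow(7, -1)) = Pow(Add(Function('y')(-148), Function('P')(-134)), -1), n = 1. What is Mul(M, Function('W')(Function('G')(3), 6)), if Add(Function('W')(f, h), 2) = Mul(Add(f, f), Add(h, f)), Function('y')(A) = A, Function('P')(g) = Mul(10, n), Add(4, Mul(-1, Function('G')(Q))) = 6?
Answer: Rational(-21, 23) ≈ -0.91304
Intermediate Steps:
Function('G')(Q) = -2 (Function('G')(Q) = Add(4, Mul(-1, 6)) = Add(4, -6) = -2)
Function('P')(g) = 10 (Function('P')(g) = Mul(10, 1) = 10)
Function('W')(f, h) = Add(-2, Mul(2, f, Add(f, h))) (Function('W')(f, h) = Add(-2, Mul(Add(f, f), Add(h, f))) = Add(-2, Mul(Mul(2, f), Add(f, h))) = Add(-2, Mul(2, f, Add(f, h))))
M = Rational(7, 138) (M = Mul(-7, Pow(Add(-148, 10), -1)) = Mul(-7, Pow(-138, -1)) = Mul(-7, Rational(-1, 138)) = Rational(7, 138) ≈ 0.050725)
Mul(M, Function('W')(Function('G')(3), 6)) = Mul(Rational(7, 138), Add(-2, Mul(2, Pow(-2, 2)), Mul(2, -2, 6))) = Mul(Rational(7, 138), Add(-2, Mul(2, 4), -24)) = Mul(Rational(7, 138), Add(-2, 8, -24)) = Mul(Rational(7, 138), -18) = Rational(-21, 23)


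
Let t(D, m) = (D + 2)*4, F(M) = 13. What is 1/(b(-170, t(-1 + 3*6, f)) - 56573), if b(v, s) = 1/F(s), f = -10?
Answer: -13/735448 ≈ -1.7676e-5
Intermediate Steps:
t(D, m) = 8 + 4*D (t(D, m) = (2 + D)*4 = 8 + 4*D)
b(v, s) = 1/13
1/(b(-170, t(-1 + 3*6, f)) - 56573) = 1/(1/13 - 56573) = 1/(-735448/13) = -13/735448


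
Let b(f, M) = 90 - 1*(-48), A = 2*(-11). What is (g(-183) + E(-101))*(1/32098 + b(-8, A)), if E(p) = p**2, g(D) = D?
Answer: 22187490725/16049 ≈ 1.3825e+6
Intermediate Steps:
A = -22
b(f, M) = 138 (b(f, M) = 90 + 48 = 138)
(g(-183) + E(-101))*(1/32098 + b(-8, A)) = (-183 + (-101)**2)*(1/32098 + 138) = (-183 + 10201)*(1/32098 + 138) = 10018*(4429525/32098) = 22187490725/16049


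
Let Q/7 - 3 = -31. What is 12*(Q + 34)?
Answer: -1944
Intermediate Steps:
Q = -196 (Q = 21 + 7*(-31) = 21 - 217 = -196)
12*(Q + 34) = 12*(-196 + 34) = 12*(-162) = -1944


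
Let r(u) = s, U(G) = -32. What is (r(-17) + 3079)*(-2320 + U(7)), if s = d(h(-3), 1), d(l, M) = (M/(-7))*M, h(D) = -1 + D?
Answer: -7241472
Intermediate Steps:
d(l, M) = -M²/7 (d(l, M) = (M*(-⅐))*M = (-M/7)*M = -M²/7)
s = -⅐ (s = -⅐*1² = -⅐*1 = -⅐ ≈ -0.14286)
r(u) = -⅐
(r(-17) + 3079)*(-2320 + U(7)) = (-⅐ + 3079)*(-2320 - 32) = (21552/7)*(-2352) = -7241472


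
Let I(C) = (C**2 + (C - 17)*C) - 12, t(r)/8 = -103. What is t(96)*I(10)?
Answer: -14832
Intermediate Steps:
t(r) = -824 (t(r) = 8*(-103) = -824)
I(C) = -12 + C**2 + C*(-17 + C) (I(C) = (C**2 + (-17 + C)*C) - 12 = (C**2 + C*(-17 + C)) - 12 = -12 + C**2 + C*(-17 + C))
t(96)*I(10) = -824*(-12 - 17*10 + 2*10**2) = -824*(-12 - 170 + 2*100) = -824*(-12 - 170 + 200) = -824*18 = -14832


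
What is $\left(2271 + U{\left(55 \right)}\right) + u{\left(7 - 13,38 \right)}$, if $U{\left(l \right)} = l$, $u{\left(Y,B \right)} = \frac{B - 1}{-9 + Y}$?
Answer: $\frac{34853}{15} \approx 2323.5$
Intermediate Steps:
$u{\left(Y,B \right)} = \frac{-1 + B}{-9 + Y}$
$\left(2271 + U{\left(55 \right)}\right) + u{\left(7 - 13,38 \right)} = \left(2271 + 55\right) + \frac{-1 + 38}{-9 + \left(7 - 13\right)} = 2326 + \frac{1}{-9 + \left(7 - 13\right)} 37 = 2326 + \frac{1}{-9 - 6} \cdot 37 = 2326 + \frac{1}{-15} \cdot 37 = 2326 - \frac{37}{15} = \frac{34853}{15}$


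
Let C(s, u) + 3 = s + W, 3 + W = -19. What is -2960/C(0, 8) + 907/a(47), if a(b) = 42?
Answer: 29399/210 ≈ 140.00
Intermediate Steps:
W = -22 (W = -3 - 19 = -22)
C(s, u) = -25 + s (C(s, u) = -3 + (s - 22) = -3 + (-22 + s) = -25 + s)
-2960/C(0, 8) + 907/a(47) = -2960/(-25 + 0) + 907/42 = -2960/(-25) + 907*(1/42) = -2960*(-1/25) + 907/42 = 592/5 + 907/42 = 29399/210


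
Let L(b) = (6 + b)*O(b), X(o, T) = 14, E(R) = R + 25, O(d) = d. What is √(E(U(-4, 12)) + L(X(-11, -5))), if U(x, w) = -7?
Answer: √298 ≈ 17.263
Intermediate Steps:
E(R) = 25 + R
L(b) = b*(6 + b) (L(b) = (6 + b)*b = b*(6 + b))
√(E(U(-4, 12)) + L(X(-11, -5))) = √((25 - 7) + 14*(6 + 14)) = √(18 + 14*20) = √(18 + 280) = √298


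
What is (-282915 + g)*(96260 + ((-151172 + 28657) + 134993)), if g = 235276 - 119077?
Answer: -18128364408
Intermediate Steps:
g = 116199
(-282915 + g)*(96260 + ((-151172 + 28657) + 134993)) = (-282915 + 116199)*(96260 + ((-151172 + 28657) + 134993)) = -166716*(96260 + (-122515 + 134993)) = -166716*(96260 + 12478) = -166716*108738 = -18128364408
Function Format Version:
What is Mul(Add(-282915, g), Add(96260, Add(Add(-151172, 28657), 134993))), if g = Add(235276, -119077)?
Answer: -18128364408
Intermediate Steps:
g = 116199
Mul(Add(-282915, g), Add(96260, Add(Add(-151172, 28657), 134993))) = Mul(Add(-282915, 116199), Add(96260, Add(Add(-151172, 28657), 134993))) = Mul(-166716, Add(96260, Add(-122515, 134993))) = Mul(-166716, Add(96260, 12478)) = Mul(-166716, 108738) = -18128364408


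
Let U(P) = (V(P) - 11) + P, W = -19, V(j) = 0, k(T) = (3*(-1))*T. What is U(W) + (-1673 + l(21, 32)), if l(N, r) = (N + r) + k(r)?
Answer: -1746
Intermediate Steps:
k(T) = -3*T
U(P) = -11 + P (U(P) = (0 - 11) + P = -11 + P)
l(N, r) = N - 2*r (l(N, r) = (N + r) - 3*r = N - 2*r)
U(W) + (-1673 + l(21, 32)) = (-11 - 19) + (-1673 + (21 - 2*32)) = -30 + (-1673 + (21 - 64)) = -30 + (-1673 - 43) = -30 - 1716 = -1746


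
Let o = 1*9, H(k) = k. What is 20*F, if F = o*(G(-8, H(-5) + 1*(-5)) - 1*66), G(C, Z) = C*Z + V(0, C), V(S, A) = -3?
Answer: 1980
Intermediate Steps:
o = 9
G(C, Z) = -3 + C*Z (G(C, Z) = C*Z - 3 = -3 + C*Z)
F = 99 (F = 9*((-3 - 8*(-5 + 1*(-5))) - 1*66) = 9*((-3 - 8*(-5 - 5)) - 66) = 9*((-3 - 8*(-10)) - 66) = 9*((-3 + 80) - 66) = 9*(77 - 66) = 9*11 = 99)
20*F = 20*99 = 1980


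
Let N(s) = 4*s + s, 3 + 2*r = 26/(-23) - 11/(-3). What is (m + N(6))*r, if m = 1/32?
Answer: -961/138 ≈ -6.9638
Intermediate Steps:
r = -16/69 (r = -3/2 + (26/(-23) - 11/(-3))/2 = -3/2 + (26*(-1/23) - 11*(-⅓))/2 = -3/2 + (-26/23 + 11/3)/2 = -3/2 + (½)*(175/69) = -3/2 + 175/138 = -16/69 ≈ -0.23188)
m = 1/32 ≈ 0.031250
N(s) = 5*s
(m + N(6))*r = (1/32 + 5*6)*(-16/69) = (1/32 + 30)*(-16/69) = (961/32)*(-16/69) = -961/138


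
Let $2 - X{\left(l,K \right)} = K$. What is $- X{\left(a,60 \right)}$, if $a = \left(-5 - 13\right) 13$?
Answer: $58$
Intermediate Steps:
$a = -234$ ($a = \left(-18\right) 13 = -234$)
$X{\left(l,K \right)} = 2 - K$
$- X{\left(a,60 \right)} = - (2 - 60) = \left(-1\right) \left(-58\right) = 58$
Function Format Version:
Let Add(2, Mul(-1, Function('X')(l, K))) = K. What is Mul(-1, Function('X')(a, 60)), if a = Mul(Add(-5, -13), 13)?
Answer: 58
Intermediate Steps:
a = -234 (a = Mul(-18, 13) = -234)
Function('X')(l, K) = Add(2, Mul(-1, K))
Mul(-1, Function('X')(a, 60)) = Mul(-1, Add(2, Mul(-1, 60))) = Mul(-1, Add(2, -60)) = Mul(-1, -58) = 58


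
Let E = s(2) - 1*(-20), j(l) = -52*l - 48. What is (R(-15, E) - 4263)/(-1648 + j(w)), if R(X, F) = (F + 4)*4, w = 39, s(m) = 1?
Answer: 4163/3724 ≈ 1.1179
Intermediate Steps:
j(l) = -48 - 52*l
E = 21 (E = 1 - 1*(-20) = 1 + 20 = 21)
R(X, F) = 16 + 4*F (R(X, F) = (4 + F)*4 = 16 + 4*F)
(R(-15, E) - 4263)/(-1648 + j(w)) = ((16 + 4*21) - 4263)/(-1648 + (-48 - 52*39)) = ((16 + 84) - 4263)/(-1648 + (-48 - 2028)) = (100 - 4263)/(-1648 - 2076) = -4163/(-3724) = -4163*(-1/3724) = 4163/3724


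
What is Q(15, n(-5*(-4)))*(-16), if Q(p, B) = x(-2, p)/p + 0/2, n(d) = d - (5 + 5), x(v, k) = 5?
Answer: -16/3 ≈ -5.3333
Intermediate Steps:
n(d) = -10 + d (n(d) = d - 1*10 = d - 10 = -10 + d)
Q(p, B) = 5/p (Q(p, B) = 5/p + 0/2 = 5/p + 0*(½) = 5/p + 0 = 5/p)
Q(15, n(-5*(-4)))*(-16) = (5/15)*(-16) = (5*(1/15))*(-16) = (⅓)*(-16) = -16/3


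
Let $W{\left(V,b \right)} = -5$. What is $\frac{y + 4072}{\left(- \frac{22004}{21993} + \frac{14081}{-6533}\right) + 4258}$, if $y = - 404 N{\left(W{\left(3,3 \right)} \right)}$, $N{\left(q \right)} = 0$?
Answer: $\frac{585066055368}{611337149837} \approx 0.95703$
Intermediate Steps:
$y = 0$ ($y = \left(-404\right) 0 = 0$)
$\frac{y + 4072}{\left(- \frac{22004}{21993} + \frac{14081}{-6533}\right) + 4258} = \frac{0 + 4072}{\left(- \frac{22004}{21993} + \frac{14081}{-6533}\right) + 4258} = \frac{4072}{\left(\left(-22004\right) \frac{1}{21993} + 14081 \left(- \frac{1}{6533}\right)\right) + 4258} = \frac{4072}{\left(- \frac{22004}{21993} - \frac{14081}{6533}\right) + 4258} = \frac{4072}{- \frac{453435565}{143680269} + 4258} = \frac{4072}{\frac{611337149837}{143680269}} = 4072 \cdot \frac{143680269}{611337149837} = \frac{585066055368}{611337149837}$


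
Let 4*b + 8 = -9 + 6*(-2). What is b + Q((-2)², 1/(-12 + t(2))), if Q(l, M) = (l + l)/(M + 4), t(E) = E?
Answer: -811/156 ≈ -5.1987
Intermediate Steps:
Q(l, M) = 2*l/(4 + M) (Q(l, M) = (2*l)/(4 + M) = 2*l/(4 + M))
b = -29/4 (b = -2 + (-9 + 6*(-2))/4 = -2 + (-9 - 12)/4 = -2 + (¼)*(-21) = -2 - 21/4 = -29/4 ≈ -7.2500)
b + Q((-2)², 1/(-12 + t(2))) = -29/4 + 2*(-2)²/(4 + 1/(-12 + 2)) = -29/4 + 2*4/(4 + 1/(-10)) = -29/4 + 2*4/(4 - ⅒) = -29/4 + 2*4/(39/10) = -29/4 + 2*4*(10/39) = -29/4 + 80/39 = -811/156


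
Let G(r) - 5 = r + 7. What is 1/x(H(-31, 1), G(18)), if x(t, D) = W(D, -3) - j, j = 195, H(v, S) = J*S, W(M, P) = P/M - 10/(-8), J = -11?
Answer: -20/3877 ≈ -0.0051586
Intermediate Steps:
G(r) = 12 + r (G(r) = 5 + (r + 7) = 5 + (7 + r) = 12 + r)
W(M, P) = 5/4 + P/M (W(M, P) = P/M - 10*(-⅛) = P/M + 5/4 = 5/4 + P/M)
H(v, S) = -11*S
x(t, D) = -775/4 - 3/D (x(t, D) = (5/4 - 3/D) - 1*195 = (5/4 - 3/D) - 195 = -775/4 - 3/D)
1/x(H(-31, 1), G(18)) = 1/(-775/4 - 3/(12 + 18)) = 1/(-775/4 - 3/30) = 1/(-775/4 - 3*1/30) = 1/(-775/4 - ⅒) = 1/(-3877/20) = -20/3877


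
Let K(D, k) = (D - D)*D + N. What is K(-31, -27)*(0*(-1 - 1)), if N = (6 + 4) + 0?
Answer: 0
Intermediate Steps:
N = 10 (N = 10 + 0 = 10)
K(D, k) = 10 (K(D, k) = (D - D)*D + 10 = 0*D + 10 = 0 + 10 = 10)
K(-31, -27)*(0*(-1 - 1)) = 10*(0*(-1 - 1)) = 10*(0*(-2)) = 10*0 = 0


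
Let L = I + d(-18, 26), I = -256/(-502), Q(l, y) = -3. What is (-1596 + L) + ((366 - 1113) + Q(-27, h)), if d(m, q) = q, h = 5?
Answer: -582192/251 ≈ -2319.5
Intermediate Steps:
I = 128/251 (I = -256*(-1/502) = 128/251 ≈ 0.50996)
L = 6654/251 (L = 128/251 + 26 = 6654/251 ≈ 26.510)
(-1596 + L) + ((366 - 1113) + Q(-27, h)) = (-1596 + 6654/251) + ((366 - 1113) - 3) = -393942/251 + (-747 - 3) = -393942/251 - 750 = -582192/251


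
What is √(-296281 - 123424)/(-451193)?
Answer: -I*√419705/451193 ≈ -0.0014359*I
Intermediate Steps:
√(-296281 - 123424)/(-451193) = √(-419705)*(-1/451193) = (I*√419705)*(-1/451193) = -I*√419705/451193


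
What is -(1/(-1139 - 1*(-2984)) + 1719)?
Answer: -3171556/1845 ≈ -1719.0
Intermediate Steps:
-(1/(-1139 - 1*(-2984)) + 1719) = -(1/(-1139 + 2984) + 1719) = -(1/1845 + 1719) = -1*3171556/1845 = -3171556/1845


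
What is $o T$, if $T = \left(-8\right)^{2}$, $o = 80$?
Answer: $5120$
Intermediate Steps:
$T = 64$
$o T = 80 \cdot 64 = 5120$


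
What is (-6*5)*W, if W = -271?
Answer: 8130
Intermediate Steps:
(-6*5)*W = -6*5*(-271) = -30*(-271) = 8130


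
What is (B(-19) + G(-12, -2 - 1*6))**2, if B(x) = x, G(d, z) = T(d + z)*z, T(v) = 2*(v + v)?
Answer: 385641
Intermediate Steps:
T(v) = 4*v (T(v) = 2*(2*v) = 4*v)
G(d, z) = z*(4*d + 4*z) (G(d, z) = (4*(d + z))*z = (4*d + 4*z)*z = z*(4*d + 4*z))
(B(-19) + G(-12, -2 - 1*6))**2 = (-19 + 4*(-2 - 1*6)*(-12 + (-2 - 1*6)))**2 = (-19 + 4*(-2 - 6)*(-12 + (-2 - 6)))**2 = (-19 + 4*(-8)*(-12 - 8))**2 = (-19 + 4*(-8)*(-20))**2 = (-19 + 640)**2 = 621**2 = 385641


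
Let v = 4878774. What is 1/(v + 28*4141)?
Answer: 1/4994722 ≈ 2.0021e-7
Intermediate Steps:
1/(v + 28*4141) = 1/(4878774 + 28*4141) = 1/(4878774 + 115948) = 1/4994722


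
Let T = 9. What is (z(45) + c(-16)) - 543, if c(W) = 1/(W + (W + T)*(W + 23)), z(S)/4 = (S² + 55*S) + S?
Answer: 1146404/65 ≈ 17637.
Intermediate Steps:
z(S) = 4*S² + 224*S (z(S) = 4*((S² + 55*S) + S) = 4*(S² + 56*S) = 4*S² + 224*S)
c(W) = 1/(W + (9 + W)*(23 + W)) (c(W) = 1/(W + (W + 9)*(W + 23)) = 1/(W + (9 + W)*(23 + W)))
(z(45) + c(-16)) - 543 = (4*45*(56 + 45) + 1/(207 + (-16)² + 33*(-16))) - 543 = (4*45*101 + 1/(207 + 256 - 528)) - 543 = (18180 + 1/(-65)) - 543 = (18180 - 1/65) - 543 = 1181699/65 - 543 = 1146404/65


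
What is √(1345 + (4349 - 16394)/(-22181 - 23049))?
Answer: √110083297834/9046 ≈ 36.678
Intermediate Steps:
√(1345 + (4349 - 16394)/(-22181 - 23049)) = √(1345 - 12045/(-45230)) = √(1345 - 12045*(-1/45230)) = √(1345 + 2409/9046) = √(12169279/9046) = √110083297834/9046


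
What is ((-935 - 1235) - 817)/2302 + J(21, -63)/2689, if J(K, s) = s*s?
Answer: 1104595/6190078 ≈ 0.17845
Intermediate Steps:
J(K, s) = s²
((-935 - 1235) - 817)/2302 + J(21, -63)/2689 = ((-935 - 1235) - 817)/2302 + (-63)²/2689 = (-2170 - 817)*(1/2302) + 3969*(1/2689) = -2987*1/2302 + 3969/2689 = -2987/2302 + 3969/2689 = 1104595/6190078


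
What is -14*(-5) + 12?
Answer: 82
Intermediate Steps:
-14*(-5) + 12 = 70 + 12 = 82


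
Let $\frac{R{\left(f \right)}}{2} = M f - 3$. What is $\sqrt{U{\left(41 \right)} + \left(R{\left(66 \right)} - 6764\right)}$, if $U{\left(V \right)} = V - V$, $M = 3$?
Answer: $i \sqrt{6374} \approx 79.837 i$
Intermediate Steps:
$U{\left(V \right)} = 0$
$R{\left(f \right)} = -6 + 6 f$ ($R{\left(f \right)} = 2 \left(3 f - 3\right) = 2 \left(-3 + 3 f\right) = -6 + 6 f$)
$\sqrt{U{\left(41 \right)} + \left(R{\left(66 \right)} - 6764\right)} = \sqrt{0 + \left(\left(-6 + 6 \cdot 66\right) - 6764\right)} = \sqrt{0 + \left(\left(-6 + 396\right) - 6764\right)} = \sqrt{0 + \left(390 - 6764\right)} = \sqrt{0 - 6374} = \sqrt{-6374} = i \sqrt{6374}$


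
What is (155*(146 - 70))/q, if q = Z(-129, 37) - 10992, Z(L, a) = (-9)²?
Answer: -11780/10911 ≈ -1.0796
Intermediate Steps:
Z(L, a) = 81
q = -10911 (q = 81 - 10992 = -10911)
(155*(146 - 70))/q = (155*(146 - 70))/(-10911) = (155*76)*(-1/10911) = 11780*(-1/10911) = -11780/10911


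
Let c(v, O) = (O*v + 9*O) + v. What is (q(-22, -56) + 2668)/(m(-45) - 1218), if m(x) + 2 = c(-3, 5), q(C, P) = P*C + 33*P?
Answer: -2052/1193 ≈ -1.7200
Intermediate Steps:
c(v, O) = v + 9*O + O*v (c(v, O) = (9*O + O*v) + v = v + 9*O + O*v)
q(C, P) = 33*P + C*P (q(C, P) = C*P + 33*P = 33*P + C*P)
m(x) = 25 (m(x) = -2 + (-3 + 9*5 + 5*(-3)) = -2 + (-3 + 45 - 15) = -2 + 27 = 25)
(q(-22, -56) + 2668)/(m(-45) - 1218) = (-56*(33 - 22) + 2668)/(25 - 1218) = (-56*11 + 2668)/(-1193) = (-616 + 2668)*(-1/1193) = 2052*(-1/1193) = -2052/1193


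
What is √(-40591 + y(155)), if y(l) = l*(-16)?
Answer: 7*I*√879 ≈ 207.54*I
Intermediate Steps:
y(l) = -16*l
√(-40591 + y(155)) = √(-40591 - 16*155) = √(-40591 - 2480) = √(-43071) = 7*I*√879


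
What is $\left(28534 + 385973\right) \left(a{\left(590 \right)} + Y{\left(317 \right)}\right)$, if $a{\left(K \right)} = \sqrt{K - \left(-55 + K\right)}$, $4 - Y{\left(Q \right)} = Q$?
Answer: $-129740691 + 414507 \sqrt{55} \approx -1.2667 \cdot 10^{8}$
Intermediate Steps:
$Y{\left(Q \right)} = 4 - Q$
$a{\left(K \right)} = \sqrt{55}$
$\left(28534 + 385973\right) \left(a{\left(590 \right)} + Y{\left(317 \right)}\right) = \left(28534 + 385973\right) \left(\sqrt{55} + \left(4 - 317\right)\right) = 414507 \left(\sqrt{55} + \left(4 - 317\right)\right) = 414507 \left(\sqrt{55} - 313\right) = 414507 \left(-313 + \sqrt{55}\right) = -129740691 + 414507 \sqrt{55}$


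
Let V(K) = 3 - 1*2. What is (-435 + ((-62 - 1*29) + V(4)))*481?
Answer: -252525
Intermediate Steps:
V(K) = 1 (V(K) = 3 - 2 = 1)
(-435 + ((-62 - 1*29) + V(4)))*481 = (-435 + ((-62 - 1*29) + 1))*481 = (-435 + ((-62 - 29) + 1))*481 = (-435 + (-91 + 1))*481 = (-435 - 90)*481 = -525*481 = -252525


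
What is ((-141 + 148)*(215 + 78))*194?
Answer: 397894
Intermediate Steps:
((-141 + 148)*(215 + 78))*194 = (7*293)*194 = 2051*194 = 397894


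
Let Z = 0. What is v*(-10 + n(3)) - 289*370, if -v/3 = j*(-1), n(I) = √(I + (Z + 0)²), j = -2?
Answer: -106870 - 6*√3 ≈ -1.0688e+5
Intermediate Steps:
n(I) = √I (n(I) = √(I + (0 + 0)²) = √(I + 0²) = √(I + 0) = √I)
v = -6 (v = -(-6)*(-1) = -3*2 = -6)
v*(-10 + n(3)) - 289*370 = -6*(-10 + √3) - 289*370 = (60 - 6*√3) - 106930 = -106870 - 6*√3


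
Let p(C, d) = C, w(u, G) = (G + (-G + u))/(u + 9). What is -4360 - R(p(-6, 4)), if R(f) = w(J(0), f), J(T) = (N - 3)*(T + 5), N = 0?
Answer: -8725/2 ≈ -4362.5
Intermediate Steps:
J(T) = -15 - 3*T (J(T) = (0 - 3)*(T + 5) = -3*(5 + T) = -15 - 3*T)
w(u, G) = u/(9 + u) (w(u, G) = (G + (u - G))/(9 + u) = u/(9 + u))
R(f) = 5/2 (R(f) = (-15 - 3*0)/(9 + (-15 - 3*0)) = (-15 + 0)/(9 + (-15 + 0)) = -15/(9 - 15) = -15/(-6) = -15*(-⅙) = 5/2)
-4360 - R(p(-6, 4)) = -4360 - 1*5/2 = -4360 - 5/2 = -8725/2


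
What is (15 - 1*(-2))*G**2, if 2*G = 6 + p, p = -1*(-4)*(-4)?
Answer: 425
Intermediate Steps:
p = -16 (p = 4*(-4) = -16)
G = -5 (G = (6 - 16)/2 = (1/2)*(-10) = -5)
(15 - 1*(-2))*G**2 = (15 - 1*(-2))*(-5)**2 = (15 + 2)*25 = 17*25 = 425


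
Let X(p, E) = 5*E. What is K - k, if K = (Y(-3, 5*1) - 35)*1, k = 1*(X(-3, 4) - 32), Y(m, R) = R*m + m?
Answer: -41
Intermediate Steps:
Y(m, R) = m + R*m
k = -12 (k = 1*(5*4 - 32) = 1*(20 - 32) = 1*(-12) = -12)
K = -53 (K = (-3*(1 + 5*1) - 35)*1 = (-3*(1 + 5) - 35)*1 = (-3*6 - 35)*1 = (-18 - 35)*1 = -53*1 = -53)
K - k = -53 - 1*(-12) = -53 + 12 = -41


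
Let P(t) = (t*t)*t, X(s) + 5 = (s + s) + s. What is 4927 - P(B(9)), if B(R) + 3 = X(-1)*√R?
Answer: 24610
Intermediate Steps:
X(s) = -5 + 3*s (X(s) = -5 + ((s + s) + s) = -5 + (2*s + s) = -5 + 3*s)
B(R) = -3 - 8*√R (B(R) = -3 + (-5 + 3*(-1))*√R = -3 + (-5 - 3)*√R = -3 - 8*√R)
P(t) = t³ (P(t) = t²*t = t³)
4927 - P(B(9)) = 4927 - (-3 - 8*√9)³ = 4927 - (-3 - 8*3)³ = 4927 - (-3 - 24)³ = 4927 - 1*(-27)³ = 4927 - 1*(-19683) = 4927 + 19683 = 24610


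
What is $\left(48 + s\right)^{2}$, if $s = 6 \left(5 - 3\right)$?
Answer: $3600$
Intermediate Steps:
$s = 12$ ($s = 6 \cdot 2 = 12$)
$\left(48 + s\right)^{2} = \left(48 + 12\right)^{2} = 60^{2} = 3600$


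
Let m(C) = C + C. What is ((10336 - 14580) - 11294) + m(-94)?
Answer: -15726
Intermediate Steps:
m(C) = 2*C
((10336 - 14580) - 11294) + m(-94) = ((10336 - 14580) - 11294) + 2*(-94) = (-4244 - 11294) - 188 = -15538 - 188 = -15726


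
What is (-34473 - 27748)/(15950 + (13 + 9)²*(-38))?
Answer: 62221/2442 ≈ 25.480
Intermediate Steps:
(-34473 - 27748)/(15950 + (13 + 9)²*(-38)) = -62221/(15950 + 22²*(-38)) = -62221/(15950 + 484*(-38)) = -62221/(15950 - 18392) = -62221/(-2442) = -62221*(-1/2442) = 62221/2442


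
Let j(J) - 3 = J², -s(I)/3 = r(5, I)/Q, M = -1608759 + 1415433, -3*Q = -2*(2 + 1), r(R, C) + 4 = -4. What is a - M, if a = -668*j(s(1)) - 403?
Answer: 94727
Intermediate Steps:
r(R, C) = -8 (r(R, C) = -4 - 4 = -8)
Q = 2 (Q = -(-2)*(2 + 1)/3 = -(-2)*3/3 = -⅓*(-6) = 2)
M = -193326
s(I) = 12 (s(I) = -(-24)/2 = -3*(-4) = 12)
j(J) = 3 + J²
a = -98599 (a = -668*(3 + 12²) - 403 = -668*(3 + 144) - 403 = -668*147 - 403 = -98196 - 403 = -98599)
a - M = -98599 - 1*(-193326) = -98599 + 193326 = 94727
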